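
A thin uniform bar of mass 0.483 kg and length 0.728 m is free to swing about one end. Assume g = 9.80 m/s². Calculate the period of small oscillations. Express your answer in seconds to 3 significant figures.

1.40 s

For a physical pendulum T = 2π√(I/(mgd)), with d = 0.3640 m from pivot to centre of mass.
I_cm = mL²/12 = 0.483 × 0.728²/12 = 0.02133 kg·m²; I = I_cm + md² = 0.02133 + 0.483 × 0.3640² = 0.08533 kg·m².
T = 2π√(0.08533/(0.483 × 9.80 × 0.3640)) = 1.40 s.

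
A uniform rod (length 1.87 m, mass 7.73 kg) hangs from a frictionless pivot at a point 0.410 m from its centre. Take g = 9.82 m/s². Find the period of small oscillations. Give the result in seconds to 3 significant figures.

For a physical pendulum T = 2π√(I/(mgd)), with d = 0.4100 m from pivot to centre of mass.
I_cm = mL²/12 = 7.73 × 1.87²/12 = 2.253 kg·m²; I = I_cm + md² = 2.253 + 7.73 × 0.4100² = 3.552 kg·m².
T = 2π√(3.552/(7.73 × 9.82 × 0.4100)) = 2.12 s.

2.12 s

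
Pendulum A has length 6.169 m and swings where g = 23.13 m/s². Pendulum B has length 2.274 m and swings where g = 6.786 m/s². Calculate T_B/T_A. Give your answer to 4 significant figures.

T = 2π√(L/g), so T_B/T_A = √((L_B/g_B)/(L_A/g_A)) = √((2.274/6.786)/(6.169/23.13)) = 1.121.

1.121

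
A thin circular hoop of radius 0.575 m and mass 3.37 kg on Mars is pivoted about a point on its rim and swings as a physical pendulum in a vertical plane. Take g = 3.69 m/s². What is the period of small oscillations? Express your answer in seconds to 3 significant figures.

3.51 s

I_cm = mr² = 1.114 kg·m². The pivot is at distance d = 0.575 m from the centre of mass.
By the parallel-axis theorem, I = I_cm + md² = 1.114 + 1.114 = 2.228 kg·m².
T = 2π√(I/(mgd)) = 2π√(2.228/(3.37 × 3.69 × 0.575)) = 3.51 s.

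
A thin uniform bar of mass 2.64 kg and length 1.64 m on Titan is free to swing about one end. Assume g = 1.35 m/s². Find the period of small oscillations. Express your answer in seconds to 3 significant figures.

For a physical pendulum T = 2π√(I/(mgd)), with d = 0.8200 m from pivot to centre of mass.
I_cm = mL²/12 = 2.64 × 1.64²/12 = 0.5917 kg·m²; I = I_cm + md² = 0.5917 + 2.64 × 0.8200² = 2.367 kg·m².
T = 2π√(2.367/(2.64 × 1.35 × 0.8200)) = 5.65 s.

5.65 s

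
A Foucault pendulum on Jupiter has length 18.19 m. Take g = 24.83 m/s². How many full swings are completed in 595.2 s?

110

T = 2π√(L/g) = 2π√(18.19/24.83) = 5.3778 s.
Number of complete oscillations = ⌊595.2/5.3778⌋ = ⌊110.68⌋ = 110.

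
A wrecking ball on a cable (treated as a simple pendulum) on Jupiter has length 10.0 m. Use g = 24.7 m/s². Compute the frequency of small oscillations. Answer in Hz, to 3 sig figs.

0.250 Hz

T = 2π√(L/g) = 2π√(10.0/24.7) = 3.998 s, so f = 1/T = 0.250 Hz.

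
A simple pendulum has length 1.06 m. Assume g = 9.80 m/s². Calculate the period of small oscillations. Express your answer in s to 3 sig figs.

2.07 s

T = 2π√(L/g) = 2π√(1.06/9.80) = 2π × 0.3289 = 2.07 s.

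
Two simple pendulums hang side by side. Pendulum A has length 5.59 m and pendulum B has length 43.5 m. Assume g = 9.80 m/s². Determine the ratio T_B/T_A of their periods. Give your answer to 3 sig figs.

2.79

T ∝ √L, so T_B/T_A = √(L_B/L_A) = √(43.5/5.59) = 2.79.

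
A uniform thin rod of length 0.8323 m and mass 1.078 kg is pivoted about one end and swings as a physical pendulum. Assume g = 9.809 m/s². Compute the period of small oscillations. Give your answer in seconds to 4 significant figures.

For a physical pendulum T = 2π√(I/(mgd)), with d = 0.41615 m from pivot to centre of mass.
I_cm = mL²/12 = 1.078 × 0.8323²/12 = 0.062230 kg·m²; I = I_cm + md² = 0.062230 + 1.078 × 0.41615² = 0.24892 kg·m².
T = 2π√(0.24892/(1.078 × 9.809 × 0.41615)) = 1.494 s.

1.494 s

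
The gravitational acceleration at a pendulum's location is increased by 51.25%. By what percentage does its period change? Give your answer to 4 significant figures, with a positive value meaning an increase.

T ∝ 1/√g, so T'/T = 1/√(1.5125) = 0.81312.
Percentage change in T = (0.81312 − 1) × 100% = -18.69%.

-18.69%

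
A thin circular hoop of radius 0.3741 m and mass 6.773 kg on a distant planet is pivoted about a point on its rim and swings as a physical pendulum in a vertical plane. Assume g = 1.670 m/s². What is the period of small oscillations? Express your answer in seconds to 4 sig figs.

I_cm = mr² = 0.94789 kg·m². The pivot is at distance d = 0.3741 m from the centre of mass.
By the parallel-axis theorem, I = I_cm + md² = 0.94789 + 0.94789 = 1.8958 kg·m².
T = 2π√(I/(mgd)) = 2π√(1.8958/(6.773 × 1.670 × 0.3741)) = 4.206 s.

4.206 s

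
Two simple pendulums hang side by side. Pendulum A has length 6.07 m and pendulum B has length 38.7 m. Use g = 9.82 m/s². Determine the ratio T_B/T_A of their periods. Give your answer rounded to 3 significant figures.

2.52

T ∝ √L, so T_B/T_A = √(L_B/L_A) = √(38.7/6.07) = 2.52.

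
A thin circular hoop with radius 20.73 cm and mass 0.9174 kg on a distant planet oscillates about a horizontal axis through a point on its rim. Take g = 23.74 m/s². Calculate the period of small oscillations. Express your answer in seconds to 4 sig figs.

0.8303 s

I_cm = mr² = 0.039424 kg·m². The pivot is at distance d = 0.2073 m from the centre of mass.
By the parallel-axis theorem, I = I_cm + md² = 0.039424 + 0.039424 = 0.078847 kg·m².
T = 2π√(I/(mgd)) = 2π√(0.078847/(0.9174 × 23.74 × 0.2073)) = 0.8303 s.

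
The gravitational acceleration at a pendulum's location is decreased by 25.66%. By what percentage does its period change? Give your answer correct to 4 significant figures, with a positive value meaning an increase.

T ∝ 1/√g, so T'/T = 1/√(0.74340) = 1.1598.
Percentage change in T = (1.1598 − 1) × 100% = 15.98%.

15.98%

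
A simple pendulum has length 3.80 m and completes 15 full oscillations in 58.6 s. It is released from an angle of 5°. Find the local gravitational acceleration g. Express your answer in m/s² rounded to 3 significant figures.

T = 58.6/15 = 3.907 s.
From T = 2π√(L/g), g = 4π²L/T² = 4π² × 3.80/3.907² = 9.83 m/s².

9.83 m/s²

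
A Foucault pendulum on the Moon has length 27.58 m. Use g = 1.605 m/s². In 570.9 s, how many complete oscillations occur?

21

T = 2π√(L/g) = 2π√(27.58/1.605) = 26.046 s.
Number of complete oscillations = ⌊570.9/26.046⌋ = ⌊21.919⌋ = 21.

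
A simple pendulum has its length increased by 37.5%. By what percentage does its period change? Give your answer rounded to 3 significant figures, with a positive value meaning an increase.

17.3%

T ∝ √L, so T'/T = √(1.375) = 1.173.
Percentage change in T = (1.173 − 1) × 100% = 17.3%.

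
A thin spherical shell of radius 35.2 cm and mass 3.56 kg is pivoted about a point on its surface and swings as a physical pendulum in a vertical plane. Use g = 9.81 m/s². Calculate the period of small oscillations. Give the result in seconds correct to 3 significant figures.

I_cm = (2/3)mr² = 0.2941 kg·m². The pivot is at distance d = 0.352 m from the centre of mass.
By the parallel-axis theorem, I = I_cm + md² = 0.2941 + 0.4411 = 0.7352 kg·m².
T = 2π√(I/(mgd)) = 2π√(0.7352/(3.56 × 9.81 × 0.352)) = 1.54 s.

1.54 s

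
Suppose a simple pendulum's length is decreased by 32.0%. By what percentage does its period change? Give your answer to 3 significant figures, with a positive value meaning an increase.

T ∝ √L, so T'/T = √(0.6800) = 0.8246.
Percentage change in T = (0.8246 − 1) × 100% = -17.5%.

-17.5%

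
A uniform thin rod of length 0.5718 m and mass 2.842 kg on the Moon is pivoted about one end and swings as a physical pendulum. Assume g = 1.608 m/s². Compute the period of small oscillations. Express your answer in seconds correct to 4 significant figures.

3.059 s

For a physical pendulum T = 2π√(I/(mgd)), with d = 0.28590 m from pivot to centre of mass.
I_cm = mL²/12 = 2.842 × 0.5718²/12 = 0.077434 kg·m²; I = I_cm + md² = 0.077434 + 2.842 × 0.28590² = 0.30974 kg·m².
T = 2π√(0.30974/(2.842 × 1.608 × 0.28590)) = 3.059 s.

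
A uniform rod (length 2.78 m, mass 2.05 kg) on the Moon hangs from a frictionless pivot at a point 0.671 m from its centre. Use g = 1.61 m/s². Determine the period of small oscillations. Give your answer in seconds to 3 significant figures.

For a physical pendulum T = 2π√(I/(mgd)), with d = 0.6710 m from pivot to centre of mass.
I_cm = mL²/12 = 2.05 × 2.78²/12 = 1.320 kg·m²; I = I_cm + md² = 1.320 + 2.05 × 0.6710² = 2.243 kg·m².
T = 2π√(2.243/(2.05 × 1.61 × 0.6710)) = 6.32 s.

6.32 s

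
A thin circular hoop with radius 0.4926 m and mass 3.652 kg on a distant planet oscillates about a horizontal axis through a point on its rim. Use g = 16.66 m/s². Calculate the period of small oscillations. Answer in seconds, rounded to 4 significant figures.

I_cm = mr² = 0.88618 kg·m². The pivot is at distance d = 0.4926 m from the centre of mass.
By the parallel-axis theorem, I = I_cm + md² = 0.88618 + 0.88618 = 1.7724 kg·m².
T = 2π√(I/(mgd)) = 2π√(1.7724/(3.652 × 16.66 × 0.4926)) = 1.528 s.

1.528 s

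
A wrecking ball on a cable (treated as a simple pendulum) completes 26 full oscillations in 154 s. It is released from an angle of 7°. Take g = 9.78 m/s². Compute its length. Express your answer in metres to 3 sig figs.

8.69 m

T = 154/26 = 5.923 s.
From T = 2π√(L/g), L = gT²/(4π²) = 9.78 × 5.923²/(4π²) = 8.69 m.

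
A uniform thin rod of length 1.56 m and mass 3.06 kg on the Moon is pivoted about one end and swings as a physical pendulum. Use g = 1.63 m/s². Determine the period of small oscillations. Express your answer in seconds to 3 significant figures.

For a physical pendulum T = 2π√(I/(mgd)), with d = 0.7800 m from pivot to centre of mass.
I_cm = mL²/12 = 3.06 × 1.56²/12 = 0.6206 kg·m²; I = I_cm + md² = 0.6206 + 3.06 × 0.7800² = 2.482 kg·m².
T = 2π√(2.482/(3.06 × 1.63 × 0.7800)) = 5.02 s.

5.02 s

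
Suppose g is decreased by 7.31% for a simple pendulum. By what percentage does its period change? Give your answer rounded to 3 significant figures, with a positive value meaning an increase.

3.87%

T ∝ 1/√g, so T'/T = 1/√(0.9269) = 1.039.
Percentage change in T = (1.039 − 1) × 100% = 3.87%.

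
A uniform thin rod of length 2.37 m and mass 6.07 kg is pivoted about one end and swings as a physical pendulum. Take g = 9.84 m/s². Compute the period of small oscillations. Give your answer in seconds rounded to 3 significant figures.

For a physical pendulum T = 2π√(I/(mgd)), with d = 1.185 m from pivot to centre of mass.
I_cm = mL²/12 = 6.07 × 2.37²/12 = 2.841 kg·m²; I = I_cm + md² = 2.841 + 6.07 × 1.185² = 11.36 kg·m².
T = 2π√(11.36/(6.07 × 9.84 × 1.185)) = 2.52 s.

2.52 s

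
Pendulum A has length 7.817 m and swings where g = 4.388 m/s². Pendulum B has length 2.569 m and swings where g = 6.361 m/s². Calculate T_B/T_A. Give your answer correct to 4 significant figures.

T = 2π√(L/g), so T_B/T_A = √((L_B/g_B)/(L_A/g_A)) = √((2.569/6.361)/(7.817/4.388)) = 0.4761.

0.4761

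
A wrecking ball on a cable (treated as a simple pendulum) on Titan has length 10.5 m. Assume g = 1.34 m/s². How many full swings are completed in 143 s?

T = 2π√(L/g) = 2π√(10.5/1.34) = 17.59 s.
Number of complete oscillations = ⌊143/17.59⌋ = ⌊8.130⌋ = 8.

8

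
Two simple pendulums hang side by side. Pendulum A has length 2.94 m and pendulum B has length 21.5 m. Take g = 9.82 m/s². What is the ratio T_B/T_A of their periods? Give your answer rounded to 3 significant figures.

T ∝ √L, so T_B/T_A = √(L_B/L_A) = √(21.5/2.94) = 2.70.

2.70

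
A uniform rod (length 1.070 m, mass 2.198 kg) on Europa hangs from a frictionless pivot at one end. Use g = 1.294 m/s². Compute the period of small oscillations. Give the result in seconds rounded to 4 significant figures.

For a physical pendulum T = 2π√(I/(mgd)), with d = 0.53500 m from pivot to centre of mass.
I_cm = mL²/12 = 2.198 × 1.070²/12 = 0.20971 kg·m²; I = I_cm + md² = 0.20971 + 2.198 × 0.53500² = 0.83883 kg·m².
T = 2π√(0.83883/(2.198 × 1.294 × 0.53500)) = 4.665 s.

4.665 s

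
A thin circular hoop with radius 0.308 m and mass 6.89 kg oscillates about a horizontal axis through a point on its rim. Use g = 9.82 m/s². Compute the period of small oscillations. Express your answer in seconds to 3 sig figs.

1.57 s

I_cm = mr² = 0.6536 kg·m². The pivot is at distance d = 0.308 m from the centre of mass.
By the parallel-axis theorem, I = I_cm + md² = 0.6536 + 0.6536 = 1.307 kg·m².
T = 2π√(I/(mgd)) = 2π√(1.307/(6.89 × 9.82 × 0.308)) = 1.57 s.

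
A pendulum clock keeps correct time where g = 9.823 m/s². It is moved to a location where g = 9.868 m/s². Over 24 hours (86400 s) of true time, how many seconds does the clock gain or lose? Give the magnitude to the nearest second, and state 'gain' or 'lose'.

gain 198 s

The clock's period scales as T ∝ 1/√g, so T'/T = √(9.823/9.868) = 0.997717.
In 86400 s of true time the clock registers 86400/0.997717 = 86597.7 s, so it gains 198 s.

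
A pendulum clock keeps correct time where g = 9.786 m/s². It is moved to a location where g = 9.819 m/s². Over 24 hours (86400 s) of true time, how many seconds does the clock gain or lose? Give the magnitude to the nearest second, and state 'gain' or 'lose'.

The clock's period scales as T ∝ 1/√g, so T'/T = √(9.786/9.819) = 0.998318.
In 86400 s of true time the clock registers 86400/0.998318 = 86545.6 s, so it gains 146 s.

gain 146 s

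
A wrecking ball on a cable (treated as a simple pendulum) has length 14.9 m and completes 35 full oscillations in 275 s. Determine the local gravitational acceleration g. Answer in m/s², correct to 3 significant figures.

9.53 m/s²

T = 275/35 = 7.857 s.
From T = 2π√(L/g), g = 4π²L/T² = 4π² × 14.9/7.857² = 9.53 m/s².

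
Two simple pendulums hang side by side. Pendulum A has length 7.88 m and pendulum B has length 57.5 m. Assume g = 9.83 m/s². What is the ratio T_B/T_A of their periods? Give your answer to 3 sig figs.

2.70

T ∝ √L, so T_B/T_A = √(L_B/L_A) = √(57.5/7.88) = 2.70.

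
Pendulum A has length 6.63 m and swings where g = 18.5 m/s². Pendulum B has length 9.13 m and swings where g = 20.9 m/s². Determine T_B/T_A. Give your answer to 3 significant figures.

T = 2π√(L/g), so T_B/T_A = √((L_B/g_B)/(L_A/g_A)) = √((9.13/20.9)/(6.63/18.5)) = 1.10.

1.10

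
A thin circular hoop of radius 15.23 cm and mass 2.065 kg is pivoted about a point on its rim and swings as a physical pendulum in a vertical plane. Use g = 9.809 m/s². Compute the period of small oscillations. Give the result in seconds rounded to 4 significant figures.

I_cm = mr² = 0.047898 kg·m². The pivot is at distance d = 0.1523 m from the centre of mass.
By the parallel-axis theorem, I = I_cm + md² = 0.047898 + 0.047898 = 0.095797 kg·m².
T = 2π√(I/(mgd)) = 2π√(0.095797/(2.065 × 9.809 × 0.1523)) = 1.107 s.

1.107 s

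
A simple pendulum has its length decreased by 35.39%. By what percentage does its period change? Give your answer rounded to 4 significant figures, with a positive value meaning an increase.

-19.62%

T ∝ √L, so T'/T = √(0.64610) = 0.80380.
Percentage change in T = (0.80380 − 1) × 100% = -19.62%.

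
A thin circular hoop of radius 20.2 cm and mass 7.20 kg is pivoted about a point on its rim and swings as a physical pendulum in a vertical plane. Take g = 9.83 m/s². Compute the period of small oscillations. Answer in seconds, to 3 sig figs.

1.27 s

I_cm = mr² = 0.2938 kg·m². The pivot is at distance d = 0.202 m from the centre of mass.
By the parallel-axis theorem, I = I_cm + md² = 0.2938 + 0.2938 = 0.5876 kg·m².
T = 2π√(I/(mgd)) = 2π√(0.5876/(7.20 × 9.83 × 0.202)) = 1.27 s.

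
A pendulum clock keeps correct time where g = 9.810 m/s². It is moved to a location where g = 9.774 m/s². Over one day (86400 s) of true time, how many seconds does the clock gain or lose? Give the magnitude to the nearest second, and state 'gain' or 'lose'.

lose 159 s

The clock's period scales as T ∝ 1/√g, so T'/T = √(9.810/9.774) = 1.00184.
In 86400 s of true time the clock registers 86400/1.00184 = 86241.3 s, so it loses 159 s.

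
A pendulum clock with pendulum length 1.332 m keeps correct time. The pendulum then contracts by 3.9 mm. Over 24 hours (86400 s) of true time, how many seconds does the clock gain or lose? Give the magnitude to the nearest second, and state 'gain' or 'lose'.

T ∝ √L, so T'/T = √(1.32810/1.332) = 0.998535.
In 86400 s of true time the clock registers 86400/0.998535 = 86526.8 s, so it gains 127 s.

gain 127 s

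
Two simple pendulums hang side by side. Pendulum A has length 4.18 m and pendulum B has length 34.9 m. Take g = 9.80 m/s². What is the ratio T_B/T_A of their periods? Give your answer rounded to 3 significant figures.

2.89

T ∝ √L, so T_B/T_A = √(L_B/L_A) = √(34.9/4.18) = 2.89.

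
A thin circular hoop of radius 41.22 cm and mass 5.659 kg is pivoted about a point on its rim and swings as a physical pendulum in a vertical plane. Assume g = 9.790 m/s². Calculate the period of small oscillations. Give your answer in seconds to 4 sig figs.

I_cm = mr² = 0.96151 kg·m². The pivot is at distance d = 0.4122 m from the centre of mass.
By the parallel-axis theorem, I = I_cm + md² = 0.96151 + 0.96151 = 1.9230 kg·m².
T = 2π√(I/(mgd)) = 2π√(1.9230/(5.659 × 9.790 × 0.4122)) = 1.823 s.

1.823 s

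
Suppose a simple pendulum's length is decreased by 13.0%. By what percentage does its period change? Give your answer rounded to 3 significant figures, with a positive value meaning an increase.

-6.73%

T ∝ √L, so T'/T = √(0.8700) = 0.9327.
Percentage change in T = (0.9327 − 1) × 100% = -6.73%.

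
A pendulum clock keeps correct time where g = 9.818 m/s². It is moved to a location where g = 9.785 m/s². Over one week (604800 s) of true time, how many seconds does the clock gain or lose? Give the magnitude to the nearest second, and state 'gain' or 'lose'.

lose 1017 s

The clock's period scales as T ∝ 1/√g, so T'/T = √(9.818/9.785) = 1.00168.
In 604800 s of true time the clock registers 604800/1.00168 = 603782.7 s, so it loses 1017 s.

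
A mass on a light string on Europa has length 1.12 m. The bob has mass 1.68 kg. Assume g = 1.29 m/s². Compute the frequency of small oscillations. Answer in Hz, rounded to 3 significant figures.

0.171 Hz

T = 2π√(L/g) = 2π√(1.12/1.29) = 5.855 s, so f = 1/T = 0.171 Hz.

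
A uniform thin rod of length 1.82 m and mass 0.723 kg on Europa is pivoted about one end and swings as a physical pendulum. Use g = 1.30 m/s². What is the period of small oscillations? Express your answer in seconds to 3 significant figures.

6.07 s

For a physical pendulum T = 2π√(I/(mgd)), with d = 0.9100 m from pivot to centre of mass.
I_cm = mL²/12 = 0.723 × 1.82²/12 = 0.1996 kg·m²; I = I_cm + md² = 0.1996 + 0.723 × 0.9100² = 0.7983 kg·m².
T = 2π√(0.7983/(0.723 × 1.30 × 0.9100)) = 6.07 s.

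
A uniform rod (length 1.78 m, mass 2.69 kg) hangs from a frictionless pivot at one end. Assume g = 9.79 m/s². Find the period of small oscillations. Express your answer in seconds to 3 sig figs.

2.19 s

For a physical pendulum T = 2π√(I/(mgd)), with d = 0.8900 m from pivot to centre of mass.
I_cm = mL²/12 = 2.69 × 1.78²/12 = 0.7102 kg·m²; I = I_cm + md² = 0.7102 + 2.69 × 0.8900² = 2.841 kg·m².
T = 2π√(2.841/(2.69 × 9.79 × 0.8900)) = 2.19 s.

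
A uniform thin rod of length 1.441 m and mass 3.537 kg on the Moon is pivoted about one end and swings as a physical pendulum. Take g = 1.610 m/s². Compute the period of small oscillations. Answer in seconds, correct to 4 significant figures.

4.853 s

For a physical pendulum T = 2π√(I/(mgd)), with d = 0.72050 m from pivot to centre of mass.
I_cm = mL²/12 = 3.537 × 1.441²/12 = 0.61204 kg·m²; I = I_cm + md² = 0.61204 + 3.537 × 0.72050² = 2.4482 kg·m².
T = 2π√(2.4482/(3.537 × 1.610 × 0.72050)) = 4.853 s.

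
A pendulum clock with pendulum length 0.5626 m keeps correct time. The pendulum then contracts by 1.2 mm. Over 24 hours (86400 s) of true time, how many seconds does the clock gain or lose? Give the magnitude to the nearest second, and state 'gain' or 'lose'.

gain 92 s

T ∝ √L, so T'/T = √(0.56140/0.5626) = 0.998933.
In 86400 s of true time the clock registers 86400/0.998933 = 86492.3 s, so it gains 92 s.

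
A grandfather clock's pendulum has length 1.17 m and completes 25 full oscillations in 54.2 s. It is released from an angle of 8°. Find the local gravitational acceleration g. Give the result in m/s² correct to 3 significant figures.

T = 54.2/25 = 2.168 s.
From T = 2π√(L/g), g = 4π²L/T² = 4π² × 1.17/2.168² = 9.83 m/s².

9.83 m/s²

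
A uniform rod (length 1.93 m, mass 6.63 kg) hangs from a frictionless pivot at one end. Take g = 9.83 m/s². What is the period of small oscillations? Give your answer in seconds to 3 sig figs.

For a physical pendulum T = 2π√(I/(mgd)), with d = 0.9650 m from pivot to centre of mass.
I_cm = mL²/12 = 6.63 × 1.93²/12 = 2.058 kg·m²; I = I_cm + md² = 2.058 + 6.63 × 0.9650² = 8.232 kg·m².
T = 2π√(8.232/(6.63 × 9.83 × 0.9650)) = 2.27 s.

2.27 s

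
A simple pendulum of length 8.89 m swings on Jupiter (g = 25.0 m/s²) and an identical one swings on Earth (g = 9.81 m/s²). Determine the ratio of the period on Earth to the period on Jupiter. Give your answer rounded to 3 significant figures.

1.60

T ∝ 1/√g, so T₂/T₁ = √(g₁/g₂) = √(25.0/9.81) = 1.60.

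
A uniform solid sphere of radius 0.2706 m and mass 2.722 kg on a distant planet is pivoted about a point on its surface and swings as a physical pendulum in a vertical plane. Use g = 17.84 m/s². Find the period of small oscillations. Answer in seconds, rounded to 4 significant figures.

I_cm = (2/5)mr² = 0.079727 kg·m². The pivot is at distance d = 0.2706 m from the centre of mass.
By the parallel-axis theorem, I = I_cm + md² = 0.079727 + 0.19932 = 0.27904 kg·m².
T = 2π√(I/(mgd)) = 2π√(0.27904/(2.722 × 17.84 × 0.2706)) = 0.9156 s.

0.9156 s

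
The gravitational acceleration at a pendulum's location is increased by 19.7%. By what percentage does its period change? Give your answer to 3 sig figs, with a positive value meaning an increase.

T ∝ 1/√g, so T'/T = 1/√(1.197) = 0.9140.
Percentage change in T = (0.9140 − 1) × 100% = -8.60%.

-8.60%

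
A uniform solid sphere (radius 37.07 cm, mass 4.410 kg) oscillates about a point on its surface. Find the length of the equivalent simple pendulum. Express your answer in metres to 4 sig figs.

0.5190 m

The equivalent simple-pendulum length is L_eq = I/(md), where I is about the pivot and d = 0.37070 m.
I_cm = (2/5)mR² = 0.24241 kg·m², so I = I_cm + md² = 0.24241 + 0.60602 = 0.84842 kg·m².
L_eq = 0.84842/(4.410 × 0.37070) = 0.5190 m.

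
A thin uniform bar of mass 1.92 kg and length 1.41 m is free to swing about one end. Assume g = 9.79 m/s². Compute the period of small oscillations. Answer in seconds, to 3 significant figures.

1.95 s

For a physical pendulum T = 2π√(I/(mgd)), with d = 0.7050 m from pivot to centre of mass.
I_cm = mL²/12 = 1.92 × 1.41²/12 = 0.3181 kg·m²; I = I_cm + md² = 0.3181 + 1.92 × 0.7050² = 1.272 kg·m².
T = 2π√(1.272/(1.92 × 9.79 × 0.7050)) = 1.95 s.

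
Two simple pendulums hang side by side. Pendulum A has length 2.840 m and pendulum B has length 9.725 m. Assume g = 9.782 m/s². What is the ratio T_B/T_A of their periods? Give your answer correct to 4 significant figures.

1.850

T ∝ √L, so T_B/T_A = √(L_B/L_A) = √(9.725/2.840) = 1.850.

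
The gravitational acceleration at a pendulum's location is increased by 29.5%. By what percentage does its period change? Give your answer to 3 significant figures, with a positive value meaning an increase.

T ∝ 1/√g, so T'/T = 1/√(1.295) = 0.8787.
Percentage change in T = (0.8787 − 1) × 100% = -12.1%.

-12.1%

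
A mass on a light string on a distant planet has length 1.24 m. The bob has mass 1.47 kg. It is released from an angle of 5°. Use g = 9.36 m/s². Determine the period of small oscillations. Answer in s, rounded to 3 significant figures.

2.29 s

T = 2π√(L/g) = 2π√(1.24/9.36) = 2π × 0.3640 = 2.29 s.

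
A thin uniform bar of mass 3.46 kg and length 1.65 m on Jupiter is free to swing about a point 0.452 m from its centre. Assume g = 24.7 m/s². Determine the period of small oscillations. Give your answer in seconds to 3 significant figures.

For a physical pendulum T = 2π√(I/(mgd)), with d = 0.4520 m from pivot to centre of mass.
I_cm = mL²/12 = 3.46 × 1.65²/12 = 0.7850 kg·m²; I = I_cm + md² = 0.7850 + 3.46 × 0.4520² = 1.492 kg·m².
T = 2π√(1.492/(3.46 × 24.7 × 0.4520)) = 1.23 s.

1.23 s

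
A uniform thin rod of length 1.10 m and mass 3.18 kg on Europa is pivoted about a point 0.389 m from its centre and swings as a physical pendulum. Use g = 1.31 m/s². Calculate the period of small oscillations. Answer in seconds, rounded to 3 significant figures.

4.42 s

For a physical pendulum T = 2π√(I/(mgd)), with d = 0.3890 m from pivot to centre of mass.
I_cm = mL²/12 = 3.18 × 1.10²/12 = 0.3207 kg·m²; I = I_cm + md² = 0.3207 + 3.18 × 0.3890² = 0.8019 kg·m².
T = 2π√(0.8019/(3.18 × 1.31 × 0.3890)) = 4.42 s.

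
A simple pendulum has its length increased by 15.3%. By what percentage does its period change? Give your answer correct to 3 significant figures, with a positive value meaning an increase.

7.38%

T ∝ √L, so T'/T = √(1.153) = 1.074.
Percentage change in T = (1.074 − 1) × 100% = 7.38%.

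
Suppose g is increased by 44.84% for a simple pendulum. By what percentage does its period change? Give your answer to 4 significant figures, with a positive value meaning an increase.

T ∝ 1/√g, so T'/T = 1/√(1.4484) = 0.83091.
Percentage change in T = (0.83091 − 1) × 100% = -16.91%.

-16.91%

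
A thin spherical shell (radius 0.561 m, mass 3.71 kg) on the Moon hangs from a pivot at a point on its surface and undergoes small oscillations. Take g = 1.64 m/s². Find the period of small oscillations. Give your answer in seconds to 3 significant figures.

4.74 s

I_cm = (2/3)mr² = 0.7784 kg·m². The pivot is at distance d = 0.561 m from the centre of mass.
By the parallel-axis theorem, I = I_cm + md² = 0.7784 + 1.168 = 1.946 kg·m².
T = 2π√(I/(mgd)) = 2π√(1.946/(3.71 × 1.64 × 0.561)) = 4.74 s.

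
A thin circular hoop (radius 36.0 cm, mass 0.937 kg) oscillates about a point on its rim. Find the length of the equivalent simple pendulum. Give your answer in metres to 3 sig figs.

0.720 m

The equivalent simple-pendulum length is L_eq = I/(md), where I is about the pivot and d = 0.3600 m.
I_cm = mR² = 0.1214 kg·m², so I = I_cm + md² = 0.1214 + 0.1214 = 0.2429 kg·m².
L_eq = 0.2429/(0.937 × 0.3600) = 0.720 m.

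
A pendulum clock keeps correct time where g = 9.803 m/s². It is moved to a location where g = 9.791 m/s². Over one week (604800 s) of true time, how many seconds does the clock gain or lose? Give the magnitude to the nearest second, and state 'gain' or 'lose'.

lose 370 s

The clock's period scales as T ∝ 1/√g, so T'/T = √(9.803/9.791) = 1.00061.
In 604800 s of true time the clock registers 604800/1.00061 = 604429.7 s, so it loses 370 s.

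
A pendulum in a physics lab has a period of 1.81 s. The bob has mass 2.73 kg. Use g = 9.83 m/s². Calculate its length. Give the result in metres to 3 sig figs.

From T = 2π√(L/g), L = gT²/(4π²) = 9.83 × 1.810²/(4π²) = 0.816 m.

0.816 m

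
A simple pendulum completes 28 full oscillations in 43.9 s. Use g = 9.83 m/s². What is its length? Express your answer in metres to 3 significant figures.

T = 43.9/28 = 1.568 s.
From T = 2π√(L/g), L = gT²/(4π²) = 9.83 × 1.568²/(4π²) = 0.612 m.

0.612 m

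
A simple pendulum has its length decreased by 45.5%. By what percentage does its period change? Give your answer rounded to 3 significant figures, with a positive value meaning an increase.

T ∝ √L, so T'/T = √(0.5450) = 0.7382.
Percentage change in T = (0.7382 − 1) × 100% = -26.2%.

-26.2%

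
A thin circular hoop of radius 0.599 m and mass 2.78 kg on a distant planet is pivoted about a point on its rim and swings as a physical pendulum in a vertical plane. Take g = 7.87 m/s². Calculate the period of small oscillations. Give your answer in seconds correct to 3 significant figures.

I_cm = mr² = 0.9975 kg·m². The pivot is at distance d = 0.599 m from the centre of mass.
By the parallel-axis theorem, I = I_cm + md² = 0.9975 + 0.9975 = 1.995 kg·m².
T = 2π√(I/(mgd)) = 2π√(1.995/(2.78 × 7.87 × 0.599)) = 2.45 s.

2.45 s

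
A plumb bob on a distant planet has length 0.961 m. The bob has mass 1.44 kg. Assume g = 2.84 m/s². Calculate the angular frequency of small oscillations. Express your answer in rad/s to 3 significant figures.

1.72 rad/s

ω = √(g/L) = √(2.84/0.961) = 1.72 rad/s.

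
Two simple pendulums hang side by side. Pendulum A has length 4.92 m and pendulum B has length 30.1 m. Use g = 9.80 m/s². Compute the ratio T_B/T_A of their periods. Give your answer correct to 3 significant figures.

T ∝ √L, so T_B/T_A = √(L_B/L_A) = √(30.1/4.92) = 2.47.

2.47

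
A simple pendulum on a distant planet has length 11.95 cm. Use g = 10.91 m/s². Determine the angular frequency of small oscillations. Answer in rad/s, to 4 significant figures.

ω = √(g/L) = √(10.91/0.1195) = 9.555 rad/s.

9.555 rad/s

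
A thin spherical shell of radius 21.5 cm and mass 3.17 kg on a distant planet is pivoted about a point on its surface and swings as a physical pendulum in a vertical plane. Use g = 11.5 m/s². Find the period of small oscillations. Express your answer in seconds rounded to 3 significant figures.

1.11 s

I_cm = (2/3)mr² = 0.09769 kg·m². The pivot is at distance d = 0.215 m from the centre of mass.
By the parallel-axis theorem, I = I_cm + md² = 0.09769 + 0.1465 = 0.2442 kg·m².
T = 2π√(I/(mgd)) = 2π√(0.2442/(3.17 × 11.5 × 0.215)) = 1.11 s.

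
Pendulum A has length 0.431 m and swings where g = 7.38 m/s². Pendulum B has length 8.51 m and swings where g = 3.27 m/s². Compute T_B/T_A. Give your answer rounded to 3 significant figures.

6.68

T = 2π√(L/g), so T_B/T_A = √((L_B/g_B)/(L_A/g_A)) = √((8.51/3.27)/(0.431/7.38)) = 6.68.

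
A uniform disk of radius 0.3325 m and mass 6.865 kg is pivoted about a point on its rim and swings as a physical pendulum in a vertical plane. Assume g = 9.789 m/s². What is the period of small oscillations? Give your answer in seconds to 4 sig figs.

I_cm = ½mr² = 0.37948 kg·m². The pivot is at distance d = 0.3325 m from the centre of mass.
By the parallel-axis theorem, I = I_cm + md² = 0.37948 + 0.75897 = 1.1385 kg·m².
T = 2π√(I/(mgd)) = 2π√(1.1385/(6.865 × 9.789 × 0.3325)) = 1.418 s.

1.418 s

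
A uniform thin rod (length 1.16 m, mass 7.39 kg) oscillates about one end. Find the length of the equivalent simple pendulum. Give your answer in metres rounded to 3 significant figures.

0.773 m

The equivalent simple-pendulum length is L_eq = I/(md), where I is about the pivot and d = 0.5800 m.
I_cm = (1/12)mL² = 0.8287 kg·m², so I = I_cm + md² = 0.8287 + 2.486 = 3.315 kg·m².
L_eq = 3.315/(7.39 × 0.5800) = 0.773 m.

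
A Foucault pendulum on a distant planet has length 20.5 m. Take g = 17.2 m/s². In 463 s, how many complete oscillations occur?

T = 2π√(L/g) = 2π√(20.5/17.2) = 6.860 s.
Number of complete oscillations = ⌊463/6.860⌋ = ⌊67.50⌋ = 67.

67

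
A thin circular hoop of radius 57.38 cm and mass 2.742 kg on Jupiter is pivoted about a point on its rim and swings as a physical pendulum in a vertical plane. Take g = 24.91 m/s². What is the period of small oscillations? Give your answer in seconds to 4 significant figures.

1.349 s

I_cm = mr² = 0.90279 kg·m². The pivot is at distance d = 0.5738 m from the centre of mass.
By the parallel-axis theorem, I = I_cm + md² = 0.90279 + 0.90279 = 1.8056 kg·m².
T = 2π√(I/(mgd)) = 2π√(1.8056/(2.742 × 24.91 × 0.5738)) = 1.349 s.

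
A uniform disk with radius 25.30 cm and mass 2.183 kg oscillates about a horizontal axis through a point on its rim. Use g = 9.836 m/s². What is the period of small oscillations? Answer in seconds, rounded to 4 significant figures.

I_cm = ½mr² = 0.069866 kg·m². The pivot is at distance d = 0.2530 m from the centre of mass.
By the parallel-axis theorem, I = I_cm + md² = 0.069866 + 0.13973 = 0.20960 kg·m².
T = 2π√(I/(mgd)) = 2π√(0.20960/(2.183 × 9.836 × 0.2530)) = 1.234 s.

1.234 s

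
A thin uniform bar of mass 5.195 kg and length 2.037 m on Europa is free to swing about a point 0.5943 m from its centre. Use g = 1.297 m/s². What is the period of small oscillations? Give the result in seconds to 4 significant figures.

5.983 s

For a physical pendulum T = 2π√(I/(mgd)), with d = 0.59430 m from pivot to centre of mass.
I_cm = mL²/12 = 5.195 × 2.037²/12 = 1.7963 kg·m²; I = I_cm + md² = 1.7963 + 5.195 × 0.59430² = 3.6312 kg·m².
T = 2π√(3.6312/(5.195 × 1.297 × 0.59430)) = 5.983 s.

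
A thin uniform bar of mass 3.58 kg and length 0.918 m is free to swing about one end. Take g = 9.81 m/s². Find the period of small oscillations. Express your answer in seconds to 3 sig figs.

1.57 s

For a physical pendulum T = 2π√(I/(mgd)), with d = 0.4590 m from pivot to centre of mass.
I_cm = mL²/12 = 3.58 × 0.918²/12 = 0.2514 kg·m²; I = I_cm + md² = 0.2514 + 3.58 × 0.4590² = 1.006 kg·m².
T = 2π√(1.006/(3.58 × 9.81 × 0.4590)) = 1.57 s.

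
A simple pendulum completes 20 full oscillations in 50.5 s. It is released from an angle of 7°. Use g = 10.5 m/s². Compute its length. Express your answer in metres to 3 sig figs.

1.70 m

T = 50.5/20 = 2.525 s.
From T = 2π√(L/g), L = gT²/(4π²) = 10.5 × 2.525²/(4π²) = 1.70 m.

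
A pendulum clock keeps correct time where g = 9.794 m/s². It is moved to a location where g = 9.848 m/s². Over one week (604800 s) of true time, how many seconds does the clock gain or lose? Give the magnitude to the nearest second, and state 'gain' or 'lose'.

The clock's period scales as T ∝ 1/√g, so T'/T = √(9.794/9.848) = 0.997255.
In 604800 s of true time the clock registers 604800/0.997255 = 606465.0 s, so it gains 1665 s.

gain 1665 s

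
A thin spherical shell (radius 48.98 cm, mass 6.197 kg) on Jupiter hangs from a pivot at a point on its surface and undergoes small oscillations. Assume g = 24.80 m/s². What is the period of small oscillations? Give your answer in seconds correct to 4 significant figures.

I_cm = (2/3)mr² = 0.99112 kg·m². The pivot is at distance d = 0.4898 m from the centre of mass.
By the parallel-axis theorem, I = I_cm + md² = 0.99112 + 1.4867 = 2.4778 kg·m².
T = 2π√(I/(mgd)) = 2π√(2.4778/(6.197 × 24.80 × 0.4898)) = 1.140 s.

1.140 s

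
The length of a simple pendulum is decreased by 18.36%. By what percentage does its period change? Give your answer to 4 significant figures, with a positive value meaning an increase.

-9.645%

T ∝ √L, so T'/T = √(0.81640) = 0.90355.
Percentage change in T = (0.90355 − 1) × 100% = -9.645%.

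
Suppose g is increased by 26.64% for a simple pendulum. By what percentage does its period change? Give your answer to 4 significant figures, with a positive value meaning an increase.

T ∝ 1/√g, so T'/T = 1/√(1.2664) = 0.88862.
Percentage change in T = (0.88862 − 1) × 100% = -11.14%.

-11.14%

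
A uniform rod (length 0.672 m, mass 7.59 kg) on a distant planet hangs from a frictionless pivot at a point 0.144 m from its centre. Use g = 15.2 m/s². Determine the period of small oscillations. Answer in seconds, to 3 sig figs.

1.03 s

For a physical pendulum T = 2π√(I/(mgd)), with d = 0.1440 m from pivot to centre of mass.
I_cm = mL²/12 = 7.59 × 0.672²/12 = 0.2856 kg·m²; I = I_cm + md² = 0.2856 + 7.59 × 0.1440² = 0.4430 kg·m².
T = 2π√(0.4430/(7.59 × 15.2 × 0.1440)) = 1.03 s.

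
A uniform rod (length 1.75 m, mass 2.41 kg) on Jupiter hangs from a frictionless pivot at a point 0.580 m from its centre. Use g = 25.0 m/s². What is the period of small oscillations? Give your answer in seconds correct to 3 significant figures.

1.27 s

For a physical pendulum T = 2π√(I/(mgd)), with d = 0.5800 m from pivot to centre of mass.
I_cm = mL²/12 = 2.41 × 1.75²/12 = 0.6151 kg·m²; I = I_cm + md² = 0.6151 + 2.41 × 0.5800² = 1.426 kg·m².
T = 2π√(1.426/(2.41 × 25.0 × 0.5800)) = 1.27 s.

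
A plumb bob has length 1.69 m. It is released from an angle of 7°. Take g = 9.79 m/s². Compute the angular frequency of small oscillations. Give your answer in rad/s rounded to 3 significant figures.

2.41 rad/s

ω = √(g/L) = √(9.79/1.69) = 2.41 rad/s.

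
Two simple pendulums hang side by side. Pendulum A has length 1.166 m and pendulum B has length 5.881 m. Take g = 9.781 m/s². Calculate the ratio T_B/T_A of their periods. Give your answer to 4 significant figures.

2.246

T ∝ √L, so T_B/T_A = √(L_B/L_A) = √(5.881/1.166) = 2.246.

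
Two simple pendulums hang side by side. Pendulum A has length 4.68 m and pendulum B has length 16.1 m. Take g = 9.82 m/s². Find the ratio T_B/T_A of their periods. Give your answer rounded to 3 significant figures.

T ∝ √L, so T_B/T_A = √(L_B/L_A) = √(16.1/4.68) = 1.85.

1.85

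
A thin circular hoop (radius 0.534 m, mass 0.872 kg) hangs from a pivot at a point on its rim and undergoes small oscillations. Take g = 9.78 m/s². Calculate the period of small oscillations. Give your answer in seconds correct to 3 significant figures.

I_cm = mr² = 0.2487 kg·m². The pivot is at distance d = 0.534 m from the centre of mass.
By the parallel-axis theorem, I = I_cm + md² = 0.2487 + 0.2487 = 0.4973 kg·m².
T = 2π√(I/(mgd)) = 2π√(0.4973/(0.872 × 9.78 × 0.534)) = 2.08 s.

2.08 s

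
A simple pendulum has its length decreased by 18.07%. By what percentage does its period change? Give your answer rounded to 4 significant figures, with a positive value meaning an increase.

-9.485%

T ∝ √L, so T'/T = √(0.81930) = 0.90515.
Percentage change in T = (0.90515 − 1) × 100% = -9.485%.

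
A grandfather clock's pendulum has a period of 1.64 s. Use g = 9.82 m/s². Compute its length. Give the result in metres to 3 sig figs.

0.669 m

From T = 2π√(L/g), L = gT²/(4π²) = 9.82 × 1.640²/(4π²) = 0.669 m.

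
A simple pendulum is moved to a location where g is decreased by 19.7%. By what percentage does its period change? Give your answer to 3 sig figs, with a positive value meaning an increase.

11.6%

T ∝ 1/√g, so T'/T = 1/√(0.8030) = 1.116.
Percentage change in T = (1.116 − 1) × 100% = 11.6%.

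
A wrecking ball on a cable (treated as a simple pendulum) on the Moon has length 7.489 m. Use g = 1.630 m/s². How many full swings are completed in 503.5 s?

T = 2π√(L/g) = 2π√(7.489/1.630) = 13.468 s.
Number of complete oscillations = ⌊503.5/13.468⌋ = ⌊37.385⌋ = 37.

37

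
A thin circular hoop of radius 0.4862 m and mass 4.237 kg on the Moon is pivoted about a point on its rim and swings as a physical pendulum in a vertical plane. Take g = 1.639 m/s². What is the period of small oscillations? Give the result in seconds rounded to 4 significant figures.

I_cm = mr² = 1.0016 kg·m². The pivot is at distance d = 0.4862 m from the centre of mass.
By the parallel-axis theorem, I = I_cm + md² = 1.0016 + 1.0016 = 2.0032 kg·m².
T = 2π√(I/(mgd)) = 2π√(2.0032/(4.237 × 1.639 × 0.4862)) = 4.840 s.

4.840 s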